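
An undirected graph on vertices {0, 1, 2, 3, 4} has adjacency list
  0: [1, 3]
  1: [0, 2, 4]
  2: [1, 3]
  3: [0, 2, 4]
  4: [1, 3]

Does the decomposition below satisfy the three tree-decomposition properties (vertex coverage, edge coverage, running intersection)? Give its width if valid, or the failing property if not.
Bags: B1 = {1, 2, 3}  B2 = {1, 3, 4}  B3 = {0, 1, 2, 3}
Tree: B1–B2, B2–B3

No — bags containing vertex 2 are not connected in the tree.

A tree decomposition must satisfy three properties: every vertex lies in some bag; for every edge, both endpoints lie together in some bag; and for every vertex, the bags containing it form a connected subtree. Here bags containing vertex 2 are not connected in the tree, so the decomposition is invalid.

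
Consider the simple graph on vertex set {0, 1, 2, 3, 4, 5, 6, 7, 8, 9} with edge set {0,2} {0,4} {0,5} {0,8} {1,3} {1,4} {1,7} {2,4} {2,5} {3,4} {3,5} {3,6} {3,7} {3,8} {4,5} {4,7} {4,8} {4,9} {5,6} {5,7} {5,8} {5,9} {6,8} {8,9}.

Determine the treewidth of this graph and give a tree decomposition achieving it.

The largest bag has 4 vertices, giving width 3; this decomposition certifies tw(G) ≤ 3. Conversely, {1, 3, 4, 7} is a clique of size 4, and the vertices of any clique must share a bag in every tree decomposition; so some bag has ≥ 4 vertices and tw(G) ≥ 3. Hence tw(G) = 3 exactly.

Treewidth 3.
One such decomposition:
Bags: B1 = {3, 4, 5, 7}  B2 = {3, 4, 5, 8}  B3 = {3, 5, 6, 8}  B4 = {4, 5, 8, 9}  B5 = {0, 4, 5, 8}  B6 = {0, 2, 4, 5}  B7 = {1, 3, 4, 7}
Tree: B1–B2, B2–B3, B2–B4, B2–B5, B5–B6, B1–B7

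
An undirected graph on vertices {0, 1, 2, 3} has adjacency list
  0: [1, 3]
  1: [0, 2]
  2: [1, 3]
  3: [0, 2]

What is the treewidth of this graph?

2

A width-2 tree decomposition is:
Bags: B1 = {0, 2, 3}  B2 = {0, 1, 2}
Tree: B1–B2
Every bag has size at most 3, so the width is 3 − 1 = 2 and tw(G) ≤ 2. For the lower bound, G contains the cycle 0–3–2–1–0, so G is not a forest; only forests have treewidth ≤ 1, hence tw(G) ≥ 2. Hence tw(G) = 2 exactly.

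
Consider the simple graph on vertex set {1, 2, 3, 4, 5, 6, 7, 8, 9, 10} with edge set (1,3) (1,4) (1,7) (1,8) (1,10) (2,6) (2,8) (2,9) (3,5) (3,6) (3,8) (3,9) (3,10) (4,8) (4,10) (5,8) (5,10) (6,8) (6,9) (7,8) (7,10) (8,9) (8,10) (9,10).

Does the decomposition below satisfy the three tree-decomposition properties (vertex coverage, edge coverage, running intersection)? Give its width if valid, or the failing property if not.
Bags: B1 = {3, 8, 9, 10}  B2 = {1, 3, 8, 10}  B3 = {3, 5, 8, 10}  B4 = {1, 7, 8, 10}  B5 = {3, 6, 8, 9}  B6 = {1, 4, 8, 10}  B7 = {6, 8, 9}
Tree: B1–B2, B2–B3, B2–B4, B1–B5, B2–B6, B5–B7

A tree decomposition must satisfy three properties: every vertex lies in some bag; for every edge, both endpoints lie together in some bag; and for every vertex, the bags containing it form a connected subtree. Here vertex 2 appears in no bag, so the decomposition is invalid.

No — vertex 2 appears in no bag.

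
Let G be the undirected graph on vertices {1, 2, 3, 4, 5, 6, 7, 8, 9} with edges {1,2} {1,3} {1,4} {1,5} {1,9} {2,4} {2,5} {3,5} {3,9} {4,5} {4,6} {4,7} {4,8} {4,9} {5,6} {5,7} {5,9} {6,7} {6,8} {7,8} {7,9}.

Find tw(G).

3

A width-3 tree decomposition is:
Bags: B1 = {1, 4, 5, 9}  B2 = {4, 5, 7, 9}  B3 = {4, 5, 6, 7}  B4 = {1, 2, 4, 5}  B5 = {1, 3, 5, 9}  B6 = {4, 6, 7, 8}
Tree: B1–B2, B2–B3, B1–B4, B1–B5, B3–B6
Every bag has size at most 4, so the width is 4 − 1 = 3 and tw(G) ≤ 3. Conversely, {1, 3, 5, 9} is a clique of size 4, and the vertices of any clique must share a bag in every tree decomposition; so some bag has ≥ 4 vertices and tw(G) ≥ 3. Hence tw(G) = 3 exactly.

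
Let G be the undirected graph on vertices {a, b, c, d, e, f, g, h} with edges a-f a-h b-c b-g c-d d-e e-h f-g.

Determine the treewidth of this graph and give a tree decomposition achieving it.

Treewidth 2.
One such decomposition:
Bags: B1 = {a, f, g}  B2 = {a, g, h}  B3 = {e, g, h}  B4 = {d, e, g}  B5 = {c, d, g}  B6 = {b, c, g}
Tree: B1–B2, B2–B3, B3–B4, B4–B5, B5–B6

Each bag holds 3 vertices, so the decomposition has width 2, which upper-bounds the treewidth. The edges g–f–a–h–e–d–c–b–g form a cycle, so G is not a tree and its treewidth is at least 2. Hence tw(G) = 2 exactly.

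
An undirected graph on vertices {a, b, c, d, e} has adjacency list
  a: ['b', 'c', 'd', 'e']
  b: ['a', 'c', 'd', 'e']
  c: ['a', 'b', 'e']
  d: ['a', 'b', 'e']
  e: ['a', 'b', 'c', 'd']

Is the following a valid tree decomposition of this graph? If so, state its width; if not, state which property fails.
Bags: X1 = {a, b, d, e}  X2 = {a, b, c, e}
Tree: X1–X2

Yes; width 3.

Vertex coverage: the bags together contain {a, b, c, d, e}, the full vertex set. Edge coverage: each edge of G has both endpoints in at least one bag. Running intersection: for every vertex, the bags containing it form a connected subtree. All three properties hold, so this is a valid tree decomposition of width max|bag| − 1 = 3, and hence tw(G) ≤ 3.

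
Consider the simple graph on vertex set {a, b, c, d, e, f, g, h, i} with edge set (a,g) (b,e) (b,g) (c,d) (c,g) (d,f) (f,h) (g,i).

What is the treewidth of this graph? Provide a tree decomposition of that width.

Treewidth 1.
One such decomposition:
Bags: B1 = {c, g}  B2 = {b, g}  B3 = {b, e}  B4 = {c, d}  B5 = {g, i}  B6 = {d, f}  B7 = {f, h}  B8 = {a, g}
Tree: B1–B2, B2–B3, B1–B4, B1–B5, B4–B6, B6–B7, B1–B8

The largest bag has 2 vertices, giving width 1; this decomposition certifies tw(G) ≤ 1. G has an edge, so its treewidth is at least 1. Therefore the treewidth is 1.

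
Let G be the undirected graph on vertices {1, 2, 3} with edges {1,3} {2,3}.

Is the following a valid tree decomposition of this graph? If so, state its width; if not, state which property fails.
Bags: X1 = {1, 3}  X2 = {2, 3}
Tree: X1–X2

Yes; width 1.

Vertex coverage: the bags together contain {1, 2, 3}, the full vertex set. Edge coverage: each edge of G has both endpoints in at least one bag. Running intersection: for every vertex, the bags containing it form a connected subtree. All three properties hold, so this is a valid tree decomposition of width max|bag| − 1 = 1, and hence tw(G) ≤ 1.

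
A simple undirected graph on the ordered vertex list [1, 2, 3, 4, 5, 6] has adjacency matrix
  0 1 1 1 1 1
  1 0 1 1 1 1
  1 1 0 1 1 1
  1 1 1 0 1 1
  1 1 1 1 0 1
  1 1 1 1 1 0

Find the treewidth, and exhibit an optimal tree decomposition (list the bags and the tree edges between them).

Treewidth 5.
Bags: B1 = {1, 2, 3, 4, 5, 6}
Tree: (single bag)

A single bag containing all 6 vertices is trivially a valid decomposition of width 5. For the lower bound, the 6 vertices {1, 2, 3, 4, 5, 6} are pairwise adjacent, and any tree decomposition puts a clique entirely inside one bag — forcing width ≥ 5. The upper and lower bounds meet at 5, so that is the treewidth.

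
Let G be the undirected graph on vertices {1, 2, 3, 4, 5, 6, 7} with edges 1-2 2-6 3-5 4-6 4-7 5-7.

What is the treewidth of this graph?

1

A width-1 tree decomposition is:
Bags: B1 = {3, 5}  B2 = {5, 7}  B3 = {4, 7}  B4 = {4, 6}  B5 = {2, 6}  B6 = {1, 2}
Tree: B1–B2, B2–B3, B3–B4, B4–B5, B5–B6
Each bag holds 2 vertices, so the decomposition has width 1, which upper-bounds the treewidth. Since G has at least one edge (e.g. 3–5), it is not an edgeless graph, so tw(G) ≥ 1. The upper and lower bounds meet at 1, so that is the treewidth.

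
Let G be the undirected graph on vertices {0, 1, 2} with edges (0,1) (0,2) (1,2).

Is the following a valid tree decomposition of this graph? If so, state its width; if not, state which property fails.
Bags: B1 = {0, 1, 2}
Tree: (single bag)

Vertex coverage: the bags together contain {0, 1, 2}, the full vertex set. Edge coverage: each edge of G has both endpoints in at least one bag. Running intersection: for every vertex, the bags containing it form a connected subtree. All three properties hold, so this is a valid tree decomposition of width max|bag| − 1 = 2, and hence tw(G) ≤ 2.

Yes; width 2.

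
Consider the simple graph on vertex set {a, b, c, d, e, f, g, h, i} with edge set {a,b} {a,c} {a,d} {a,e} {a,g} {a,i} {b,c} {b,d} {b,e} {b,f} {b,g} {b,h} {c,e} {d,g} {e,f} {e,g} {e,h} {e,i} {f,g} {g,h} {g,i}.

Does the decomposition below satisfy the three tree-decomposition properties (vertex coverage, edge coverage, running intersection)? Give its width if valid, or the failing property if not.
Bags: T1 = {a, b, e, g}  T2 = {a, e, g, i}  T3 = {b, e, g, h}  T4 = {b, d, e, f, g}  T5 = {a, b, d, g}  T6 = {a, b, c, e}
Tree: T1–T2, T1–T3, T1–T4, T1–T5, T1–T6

No — bags containing vertex d are not connected in the tree.

A tree decomposition must satisfy three properties: every vertex lies in some bag; for every edge, both endpoints lie together in some bag; and for every vertex, the bags containing it form a connected subtree. Here bags containing vertex d are not connected in the tree, so the decomposition is invalid.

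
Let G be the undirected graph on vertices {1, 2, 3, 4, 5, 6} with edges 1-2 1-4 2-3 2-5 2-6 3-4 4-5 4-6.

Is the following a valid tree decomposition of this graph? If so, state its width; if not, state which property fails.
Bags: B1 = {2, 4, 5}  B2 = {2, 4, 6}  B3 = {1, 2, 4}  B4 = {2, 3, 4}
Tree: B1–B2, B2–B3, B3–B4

Vertex coverage: the bags together contain {1, 2, 3, 4, 5, 6}, the full vertex set. Edge coverage: each edge of G has both endpoints in at least one bag. Running intersection: for every vertex, the bags containing it form a connected subtree. All three properties hold, so this is a valid tree decomposition of width max|bag| − 1 = 2, and hence tw(G) ≤ 2.

Yes; width 2.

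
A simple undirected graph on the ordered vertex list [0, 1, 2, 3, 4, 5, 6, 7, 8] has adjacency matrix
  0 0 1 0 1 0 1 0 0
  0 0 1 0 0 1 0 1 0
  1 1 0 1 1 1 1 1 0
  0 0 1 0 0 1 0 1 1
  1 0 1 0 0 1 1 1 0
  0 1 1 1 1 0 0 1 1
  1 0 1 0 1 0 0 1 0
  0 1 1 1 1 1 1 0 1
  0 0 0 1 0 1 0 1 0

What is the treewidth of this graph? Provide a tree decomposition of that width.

Treewidth 3.
One such decomposition:
Bags: B1 = {2, 3, 5, 7}  B2 = {2, 4, 5, 7}  B3 = {1, 2, 5, 7}  B4 = {2, 4, 6, 7}  B5 = {0, 2, 4, 6}  B6 = {3, 5, 7, 8}
Tree: B1–B2, B1–B3, B2–B4, B4–B5, B1–B6

Each bag holds 4 vertices, so the decomposition has width 3, which upper-bounds the treewidth. For the lower bound, the 4 vertices {3, 5, 7, 8} are pairwise adjacent, and any tree decomposition puts a clique entirely inside one bag — forcing width ≥ 3. Combining the bounds, tw(G) = 3.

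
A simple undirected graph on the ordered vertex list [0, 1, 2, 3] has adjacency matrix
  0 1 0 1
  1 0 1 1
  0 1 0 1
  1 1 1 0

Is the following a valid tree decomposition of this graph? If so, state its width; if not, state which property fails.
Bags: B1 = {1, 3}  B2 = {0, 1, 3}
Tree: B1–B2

No — vertex 2 appears in no bag.

A tree decomposition must satisfy three properties: every vertex lies in some bag; for every edge, both endpoints lie together in some bag; and for every vertex, the bags containing it form a connected subtree. Here vertex 2 appears in no bag, so the decomposition is invalid.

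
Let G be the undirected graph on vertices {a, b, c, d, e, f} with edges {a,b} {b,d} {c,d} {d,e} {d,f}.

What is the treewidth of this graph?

A width-1 tree decomposition is:
Bags: B1 = {b, d}  B2 = {a, b}  B3 = {c, d}  B4 = {d, e}  B5 = {d, f}
Tree: B1–B2, B1–B3, B1–B4, B1–B5
Each bag holds 2 vertices, so the decomposition has width 1, which upper-bounds the treewidth. Any graph with an edge has treewidth ≥ 1, and G has the edge d–b. Hence tw(G) = 1 exactly.

1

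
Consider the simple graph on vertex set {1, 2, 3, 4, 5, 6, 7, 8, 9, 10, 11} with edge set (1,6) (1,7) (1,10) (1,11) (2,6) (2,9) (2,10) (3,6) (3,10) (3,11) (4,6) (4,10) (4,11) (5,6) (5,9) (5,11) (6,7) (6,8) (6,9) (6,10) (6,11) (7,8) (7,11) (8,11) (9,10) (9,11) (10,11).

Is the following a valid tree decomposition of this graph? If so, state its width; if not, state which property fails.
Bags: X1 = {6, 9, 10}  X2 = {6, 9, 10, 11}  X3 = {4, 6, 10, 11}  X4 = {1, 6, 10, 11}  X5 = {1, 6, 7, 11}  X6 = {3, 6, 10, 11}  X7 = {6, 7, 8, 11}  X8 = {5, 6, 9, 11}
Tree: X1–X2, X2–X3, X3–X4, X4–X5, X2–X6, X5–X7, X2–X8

A tree decomposition must satisfy three properties: every vertex lies in some bag; for every edge, both endpoints lie together in some bag; and for every vertex, the bags containing it form a connected subtree. Here vertex 2 appears in no bag, so the decomposition is invalid.

No — vertex 2 appears in no bag.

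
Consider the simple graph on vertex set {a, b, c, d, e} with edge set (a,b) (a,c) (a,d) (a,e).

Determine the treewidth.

A width-1 tree decomposition is:
Bags: B1 = {a, b}  B2 = {a, c}  B3 = {a, e}  B4 = {a, d}
Tree: B1–B2, B1–B3, B1–B4
The largest bag has 2 vertices, giving width 1; this decomposition certifies tw(G) ≤ 1. Any graph with an edge has treewidth ≥ 1, and G has the edge b–a. Therefore the treewidth is 1.

1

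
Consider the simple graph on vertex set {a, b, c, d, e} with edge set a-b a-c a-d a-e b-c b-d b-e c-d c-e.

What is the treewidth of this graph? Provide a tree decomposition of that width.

Treewidth 3.
Bags: B1 = {a, b, c, d}  B2 = {a, b, c, e}
Tree: B1–B2

Every bag has size at most 4, so the width is 4 − 1 = 3 and tw(G) ≤ 3. On the other hand G contains the 4-clique {a, b, c, d}. A clique must lie in a single bag of any decomposition, so no decomposition can have width below 3. Combining the bounds, tw(G) = 3.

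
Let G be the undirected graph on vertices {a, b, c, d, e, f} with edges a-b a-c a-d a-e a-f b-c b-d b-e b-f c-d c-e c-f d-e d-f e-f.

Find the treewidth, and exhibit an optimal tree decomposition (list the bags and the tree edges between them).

Treewidth 5.
Bags: B1 = {a, b, c, d, e, f}
Tree: (single bag)

With just one bag of size 6, the width is 6 − 1 = 5, so tw(G) ≤ 5. For the lower bound, the 6 vertices {a, b, c, d, e, f} are pairwise adjacent, and any tree decomposition puts a clique entirely inside one bag — forcing width ≥ 5. Therefore the treewidth is 5.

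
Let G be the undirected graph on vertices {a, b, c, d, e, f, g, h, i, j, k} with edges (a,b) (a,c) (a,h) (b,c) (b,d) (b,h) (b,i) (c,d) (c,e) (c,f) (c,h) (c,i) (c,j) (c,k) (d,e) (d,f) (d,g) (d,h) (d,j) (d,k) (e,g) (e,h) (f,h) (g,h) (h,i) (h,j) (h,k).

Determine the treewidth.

A width-3 tree decomposition is:
Bags: B1 = {c, d, h, k}  B2 = {b, c, d, h}  B3 = {a, b, c, h}  B4 = {c, d, h, j}  B5 = {c, d, f, h}  B6 = {c, d, e, h}  B7 = {d, e, g, h}  B8 = {b, c, h, i}
Tree: B1–B2, B2–B3, B1–B4, B4–B5, B2–B6, B6–B7, B3–B8
The largest bag has 4 vertices, giving width 3; this decomposition certifies tw(G) ≤ 3. Conversely, {d, e, g, h} is a clique of size 4, and the vertices of any clique must share a bag in every tree decomposition; so some bag has ≥ 4 vertices and tw(G) ≥ 3. Combining the bounds, tw(G) = 3.

3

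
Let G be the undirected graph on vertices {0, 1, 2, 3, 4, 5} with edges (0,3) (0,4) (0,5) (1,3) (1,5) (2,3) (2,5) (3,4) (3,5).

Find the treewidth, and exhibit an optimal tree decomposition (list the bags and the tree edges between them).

Every bag has size at most 3, so the width is 3 − 1 = 2 and tw(G) ≤ 2. Conversely, {0, 3, 4} is a clique of size 3, and the vertices of any clique must share a bag in every tree decomposition; so some bag has ≥ 3 vertices and tw(G) ≥ 2. Hence tw(G) = 2 exactly.

Treewidth 2.
Bags: B1 = {0, 3, 5}  B2 = {1, 3, 5}  B3 = {2, 3, 5}  B4 = {0, 3, 4}
Tree: B1–B2, B2–B3, B1–B4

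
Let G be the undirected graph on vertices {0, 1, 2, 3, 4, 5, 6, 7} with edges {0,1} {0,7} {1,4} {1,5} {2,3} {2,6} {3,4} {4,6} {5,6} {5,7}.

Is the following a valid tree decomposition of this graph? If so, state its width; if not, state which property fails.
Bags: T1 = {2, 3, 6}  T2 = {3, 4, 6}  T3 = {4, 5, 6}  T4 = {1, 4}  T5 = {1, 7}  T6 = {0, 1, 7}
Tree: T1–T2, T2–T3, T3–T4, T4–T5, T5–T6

A tree decomposition must satisfy three properties: every vertex lies in some bag; for every edge, both endpoints lie together in some bag; and for every vertex, the bags containing it form a connected subtree. Here edge (5,1) lies in no bag, so the decomposition is invalid.

No — edge (5,1) lies in no bag.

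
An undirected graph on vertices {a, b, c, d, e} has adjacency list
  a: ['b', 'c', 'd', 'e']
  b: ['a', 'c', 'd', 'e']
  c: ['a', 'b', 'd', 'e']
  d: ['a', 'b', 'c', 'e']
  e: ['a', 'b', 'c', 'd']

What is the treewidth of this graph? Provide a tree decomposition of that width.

A single bag containing all 5 vertices is trivially a valid decomposition of width 4. For the lower bound, the 5 vertices {a, b, c, d, e} are pairwise adjacent, and any tree decomposition puts a clique entirely inside one bag — forcing width ≥ 4. Therefore the treewidth is 4.

Treewidth 4.
Bags: B1 = {a, b, c, d, e}
Tree: (single bag)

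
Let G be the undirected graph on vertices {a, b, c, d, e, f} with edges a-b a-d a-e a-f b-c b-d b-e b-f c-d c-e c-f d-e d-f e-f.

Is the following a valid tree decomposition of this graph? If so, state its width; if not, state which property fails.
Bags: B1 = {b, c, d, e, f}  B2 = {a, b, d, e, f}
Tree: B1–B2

Every vertex of G appears in some bag (union = {a, b, c, d, e, f}); every edge is covered by a bag; and for each vertex v the set of bags containing v is connected in the bag tree. The decomposition is therefore valid. The largest bag has 5 vertices, so the width is 4.

Yes; width 4.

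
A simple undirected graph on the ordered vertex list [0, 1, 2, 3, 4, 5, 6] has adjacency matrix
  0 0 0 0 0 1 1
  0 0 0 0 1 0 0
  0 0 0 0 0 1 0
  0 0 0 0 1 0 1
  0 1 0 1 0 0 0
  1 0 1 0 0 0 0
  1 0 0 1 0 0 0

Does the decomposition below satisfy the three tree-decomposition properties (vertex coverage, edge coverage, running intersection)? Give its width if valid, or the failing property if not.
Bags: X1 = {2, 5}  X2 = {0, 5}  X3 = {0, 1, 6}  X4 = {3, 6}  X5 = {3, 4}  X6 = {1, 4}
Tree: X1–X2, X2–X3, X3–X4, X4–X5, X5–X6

A tree decomposition must satisfy three properties: every vertex lies in some bag; for every edge, both endpoints lie together in some bag; and for every vertex, the bags containing it form a connected subtree. Here bags containing vertex 1 are not connected in the tree, so the decomposition is invalid.

No — bags containing vertex 1 are not connected in the tree.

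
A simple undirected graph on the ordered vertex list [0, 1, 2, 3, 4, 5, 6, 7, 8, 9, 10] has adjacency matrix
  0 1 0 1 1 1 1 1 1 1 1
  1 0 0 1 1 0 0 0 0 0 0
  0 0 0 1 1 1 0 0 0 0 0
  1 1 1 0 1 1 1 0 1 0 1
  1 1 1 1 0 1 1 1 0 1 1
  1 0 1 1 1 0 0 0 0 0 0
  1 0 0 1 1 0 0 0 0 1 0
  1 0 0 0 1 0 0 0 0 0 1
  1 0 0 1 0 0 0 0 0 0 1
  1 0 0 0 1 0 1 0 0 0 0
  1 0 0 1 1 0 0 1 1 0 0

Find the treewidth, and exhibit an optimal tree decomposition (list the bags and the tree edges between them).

Every bag has size at most 4, so the width is 4 − 1 = 3 and tw(G) ≤ 3. For the lower bound, the 4 vertices {0, 3, 8, 10} are pairwise adjacent, and any tree decomposition puts a clique entirely inside one bag — forcing width ≥ 3. Combining the bounds, tw(G) = 3.

Treewidth 3.
Bags: B1 = {0, 3, 4, 6}  B2 = {0, 1, 3, 4}  B3 = {0, 3, 4, 5}  B4 = {2, 3, 4, 5}  B5 = {0, 3, 4, 10}  B6 = {0, 4, 7, 10}  B7 = {0, 4, 6, 9}  B8 = {0, 3, 8, 10}
Tree: B1–B2, B1–B3, B3–B4, B3–B5, B5–B6, B1–B7, B5–B8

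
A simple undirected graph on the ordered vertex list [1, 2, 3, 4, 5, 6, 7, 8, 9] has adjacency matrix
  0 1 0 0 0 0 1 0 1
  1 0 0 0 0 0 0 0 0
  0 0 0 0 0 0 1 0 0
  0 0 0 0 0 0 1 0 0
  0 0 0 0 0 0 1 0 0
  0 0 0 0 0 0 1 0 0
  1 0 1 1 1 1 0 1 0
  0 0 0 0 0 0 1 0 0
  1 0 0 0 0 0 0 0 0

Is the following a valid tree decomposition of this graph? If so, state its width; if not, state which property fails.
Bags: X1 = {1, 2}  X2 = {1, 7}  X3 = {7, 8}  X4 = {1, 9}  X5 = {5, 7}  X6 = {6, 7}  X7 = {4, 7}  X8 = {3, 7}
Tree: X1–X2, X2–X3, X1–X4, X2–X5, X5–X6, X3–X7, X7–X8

Vertex coverage: the bags together contain {1, 2, 3, 4, 5, 6, 7, 8, 9}, the full vertex set. Edge coverage: each edge of G has both endpoints in at least one bag. Running intersection: for every vertex, the bags containing it form a connected subtree. All three properties hold, so this is a valid tree decomposition of width max|bag| − 1 = 1, and hence tw(G) ≤ 1.

Yes; width 1.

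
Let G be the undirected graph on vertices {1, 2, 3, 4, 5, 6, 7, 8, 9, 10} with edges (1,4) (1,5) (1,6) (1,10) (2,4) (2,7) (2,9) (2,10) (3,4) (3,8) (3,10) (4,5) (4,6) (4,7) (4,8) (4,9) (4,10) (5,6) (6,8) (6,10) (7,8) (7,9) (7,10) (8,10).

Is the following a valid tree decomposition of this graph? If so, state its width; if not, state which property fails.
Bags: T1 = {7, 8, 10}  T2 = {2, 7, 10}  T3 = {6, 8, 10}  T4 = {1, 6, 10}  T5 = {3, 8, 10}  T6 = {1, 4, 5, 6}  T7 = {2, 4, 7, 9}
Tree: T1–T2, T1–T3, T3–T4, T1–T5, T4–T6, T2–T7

A tree decomposition must satisfy three properties: every vertex lies in some bag; for every edge, both endpoints lie together in some bag; and for every vertex, the bags containing it form a connected subtree. Here edge (8,4) lies in no bag, so the decomposition is invalid.

No — edge (8,4) lies in no bag.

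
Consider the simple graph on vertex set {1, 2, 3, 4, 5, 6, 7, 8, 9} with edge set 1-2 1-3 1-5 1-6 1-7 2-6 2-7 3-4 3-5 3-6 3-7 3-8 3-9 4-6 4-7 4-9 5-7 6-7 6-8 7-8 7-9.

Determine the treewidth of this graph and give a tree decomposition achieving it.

Treewidth 3.
Bags: B1 = {1, 3, 6, 7}  B2 = {1, 3, 5, 7}  B3 = {3, 6, 7, 8}  B4 = {1, 2, 6, 7}  B5 = {3, 4, 6, 7}  B6 = {3, 4, 7, 9}
Tree: B1–B2, B1–B3, B1–B4, B3–B5, B5–B6

Each bag holds 4 vertices, so the decomposition has width 3, which upper-bounds the treewidth. Conversely, {1, 2, 6, 7} is a clique of size 4, and the vertices of any clique must share a bag in every tree decomposition; so some bag has ≥ 4 vertices and tw(G) ≥ 3. Combining the bounds, tw(G) = 3.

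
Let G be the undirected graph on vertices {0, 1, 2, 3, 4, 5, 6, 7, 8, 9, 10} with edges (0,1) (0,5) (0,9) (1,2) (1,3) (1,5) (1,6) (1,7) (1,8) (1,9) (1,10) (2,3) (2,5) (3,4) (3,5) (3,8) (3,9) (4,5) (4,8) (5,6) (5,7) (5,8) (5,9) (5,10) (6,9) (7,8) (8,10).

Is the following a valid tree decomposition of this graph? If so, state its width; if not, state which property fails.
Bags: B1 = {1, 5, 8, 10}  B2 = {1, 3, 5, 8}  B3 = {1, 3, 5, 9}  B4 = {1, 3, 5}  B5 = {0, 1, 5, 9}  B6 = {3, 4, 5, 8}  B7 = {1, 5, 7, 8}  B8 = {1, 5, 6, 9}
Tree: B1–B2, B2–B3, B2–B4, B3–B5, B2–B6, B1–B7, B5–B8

A tree decomposition must satisfy three properties: every vertex lies in some bag; for every edge, both endpoints lie together in some bag; and for every vertex, the bags containing it form a connected subtree. Here vertex 2 appears in no bag, so the decomposition is invalid.

No — vertex 2 appears in no bag.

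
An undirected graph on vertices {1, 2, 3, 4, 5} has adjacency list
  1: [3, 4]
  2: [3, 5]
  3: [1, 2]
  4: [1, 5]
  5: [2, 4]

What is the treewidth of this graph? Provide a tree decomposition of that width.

Each bag holds 3 vertices, so the decomposition has width 2, which upper-bounds the treewidth. Since 5–4–1–3–2–5 is a cycle in G, G is not acyclic. Forests are exactly the graphs of treewidth ≤ 1, so tw(G) ≥ 2. Therefore the treewidth is 2.

Treewidth 2.
One such decomposition:
Bags: B1 = {1, 4, 5}  B2 = {1, 3, 5}  B3 = {2, 3, 5}
Tree: B1–B2, B2–B3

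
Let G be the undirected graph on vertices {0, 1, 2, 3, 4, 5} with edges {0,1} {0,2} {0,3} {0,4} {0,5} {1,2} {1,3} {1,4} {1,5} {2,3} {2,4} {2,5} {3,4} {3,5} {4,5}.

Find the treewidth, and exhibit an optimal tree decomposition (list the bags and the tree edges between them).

With just one bag of size 6, the width is 6 − 1 = 5, so tw(G) ≤ 5. On the other hand G contains the 6-clique {0, 1, 2, 3, 4, 5}. A clique must lie in a single bag of any decomposition, so no decomposition can have width below 5. The upper and lower bounds meet at 5, so that is the treewidth.

Treewidth 5.
One such decomposition:
Bags: B1 = {0, 1, 2, 3, 4, 5}
Tree: (single bag)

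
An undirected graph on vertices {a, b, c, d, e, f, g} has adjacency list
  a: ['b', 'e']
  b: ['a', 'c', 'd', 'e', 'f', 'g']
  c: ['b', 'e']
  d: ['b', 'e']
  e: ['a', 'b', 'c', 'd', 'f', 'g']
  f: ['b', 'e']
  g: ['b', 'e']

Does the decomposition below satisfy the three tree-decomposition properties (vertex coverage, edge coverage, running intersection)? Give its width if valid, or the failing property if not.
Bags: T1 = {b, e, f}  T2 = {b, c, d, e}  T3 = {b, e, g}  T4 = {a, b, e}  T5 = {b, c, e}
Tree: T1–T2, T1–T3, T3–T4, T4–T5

A tree decomposition must satisfy three properties: every vertex lies in some bag; for every edge, both endpoints lie together in some bag; and for every vertex, the bags containing it form a connected subtree. Here bags containing vertex c are not connected in the tree, so the decomposition is invalid.

No — bags containing vertex c are not connected in the tree.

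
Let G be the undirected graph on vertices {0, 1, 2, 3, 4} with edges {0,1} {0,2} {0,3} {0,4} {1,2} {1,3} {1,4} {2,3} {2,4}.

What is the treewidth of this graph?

3

A width-3 tree decomposition is:
Bags: B1 = {0, 1, 2, 3}  B2 = {0, 1, 2, 4}
Tree: B1–B2
The largest bag has 4 vertices, giving width 3; this decomposition certifies tw(G) ≤ 3. For the lower bound, the 4 vertices {0, 1, 2, 3} are pairwise adjacent, and any tree decomposition puts a clique entirely inside one bag — forcing width ≥ 3. Combining the bounds, tw(G) = 3.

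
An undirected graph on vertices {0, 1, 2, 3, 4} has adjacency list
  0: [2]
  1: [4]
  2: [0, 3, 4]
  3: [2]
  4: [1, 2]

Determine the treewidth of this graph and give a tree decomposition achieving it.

Treewidth 1.
One such decomposition:
Bags: B1 = {0, 2}  B2 = {2, 4}  B3 = {2, 3}  B4 = {1, 4}
Tree: B1–B2, B2–B3, B2–B4

The largest bag has 2 vertices, giving width 1; this decomposition certifies tw(G) ≤ 1. Since G has at least one edge (e.g. 0–2), it is not an edgeless graph, so tw(G) ≥ 1. The upper and lower bounds meet at 1, so that is the treewidth.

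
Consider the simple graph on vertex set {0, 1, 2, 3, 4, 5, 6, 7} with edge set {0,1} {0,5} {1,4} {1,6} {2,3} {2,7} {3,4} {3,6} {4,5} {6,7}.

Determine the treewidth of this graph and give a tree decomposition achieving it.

Treewidth 2.
Bags: B1 = {2, 3, 7}  B2 = {3, 6, 7}  B3 = {3, 4, 6}  B4 = {1, 4, 6}  B5 = {1, 4, 5}  B6 = {0, 1, 5}
Tree: B1–B2, B2–B3, B3–B4, B4–B5, B5–B6

The largest bag has 3 vertices, giving width 2; this decomposition certifies tw(G) ≤ 2. The edges 2–7–6–3–2 form a cycle, so G is not a tree and its treewidth is at least 2. Combining the bounds, tw(G) = 2.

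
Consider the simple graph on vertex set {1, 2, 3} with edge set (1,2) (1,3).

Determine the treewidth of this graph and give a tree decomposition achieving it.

Each bag holds 2 vertices, so the decomposition has width 1, which upper-bounds the treewidth. Any graph with an edge has treewidth ≥ 1, and G has the edge 1–3. The upper and lower bounds meet at 1, so that is the treewidth.

Treewidth 1.
One optimal decomposition is:
Bags: B1 = {1, 3}  B2 = {1, 2}
Tree: B1–B2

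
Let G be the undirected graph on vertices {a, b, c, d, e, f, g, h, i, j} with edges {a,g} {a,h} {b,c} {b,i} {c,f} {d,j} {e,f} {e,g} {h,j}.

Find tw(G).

A width-1 tree decomposition is:
Bags: B1 = {b, i}  B2 = {b, c}  B3 = {c, f}  B4 = {e, f}  B5 = {e, g}  B6 = {a, g}  B7 = {a, h}  B8 = {h, j}  B9 = {d, j}
Tree: B1–B2, B2–B3, B3–B4, B4–B5, B5–B6, B6–B7, B7–B8, B8–B9
The largest bag has 2 vertices, giving width 1; this decomposition certifies tw(G) ≤ 1. Any graph with an edge has treewidth ≥ 1, and G has the edge i–b. Therefore the treewidth is 1.

1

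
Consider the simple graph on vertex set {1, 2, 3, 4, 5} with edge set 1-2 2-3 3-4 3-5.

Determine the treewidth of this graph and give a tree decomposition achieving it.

Every bag has size at most 2, so the width is 2 − 1 = 1 and tw(G) ≤ 1. Any graph with an edge has treewidth ≥ 1, and G has the edge 2–1. Therefore the treewidth is 1.

Treewidth 1.
Bags: B1 = {1, 2}  B2 = {2, 3}  B3 = {3, 5}  B4 = {3, 4}
Tree: B1–B2, B2–B3, B3–B4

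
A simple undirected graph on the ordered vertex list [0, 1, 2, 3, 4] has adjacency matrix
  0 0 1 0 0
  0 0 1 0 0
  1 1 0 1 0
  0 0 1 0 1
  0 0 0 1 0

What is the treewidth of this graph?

A width-1 tree decomposition is:
Bags: B1 = {3, 4}  B2 = {2, 3}  B3 = {1, 2}  B4 = {0, 2}
Tree: B1–B2, B2–B3, B3–B4
Every bag has size at most 2, so the width is 2 − 1 = 1 and tw(G) ≤ 1. Since G has at least one edge (e.g. 4–3), it is not an edgeless graph, so tw(G) ≥ 1. Hence tw(G) = 1 exactly.

1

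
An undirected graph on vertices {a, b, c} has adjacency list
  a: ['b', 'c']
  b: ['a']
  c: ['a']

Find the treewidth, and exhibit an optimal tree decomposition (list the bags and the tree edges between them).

Treewidth 1.
One optimal decomposition is:
Bags: B1 = {a, c}  B2 = {a, b}
Tree: B1–B2

Every bag has size at most 2, so the width is 2 − 1 = 1 and tw(G) ≤ 1. Since G has at least one edge (e.g. a–c), it is not an edgeless graph, so tw(G) ≥ 1. The upper and lower bounds meet at 1, so that is the treewidth.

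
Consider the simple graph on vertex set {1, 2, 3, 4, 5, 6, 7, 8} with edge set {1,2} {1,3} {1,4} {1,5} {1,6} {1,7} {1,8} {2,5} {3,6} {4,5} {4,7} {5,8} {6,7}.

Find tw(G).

2

A width-2 tree decomposition is:
Bags: B1 = {1, 4, 5}  B2 = {1, 4, 7}  B3 = {1, 6, 7}  B4 = {1, 2, 5}  B5 = {1, 5, 8}  B6 = {1, 3, 6}
Tree: B1–B2, B2–B3, B1–B4, B1–B5, B3–B6
Every bag has size at most 3, so the width is 3 − 1 = 2 and tw(G) ≤ 2. Conversely, {1, 3, 6} is a clique of size 3, and the vertices of any clique must share a bag in every tree decomposition; so some bag has ≥ 3 vertices and tw(G) ≥ 2. Combining the bounds, tw(G) = 2.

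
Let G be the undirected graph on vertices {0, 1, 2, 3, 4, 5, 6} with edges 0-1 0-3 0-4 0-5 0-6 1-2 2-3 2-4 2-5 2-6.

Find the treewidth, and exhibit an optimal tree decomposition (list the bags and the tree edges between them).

Each bag holds 3 vertices, so the decomposition has width 2, which upper-bounds the treewidth. Since 2–4–0–6–2 is a cycle in G, G is not acyclic. Forests are exactly the graphs of treewidth ≤ 1, so tw(G) ≥ 2. Hence tw(G) = 2 exactly.

Treewidth 2.
One such decomposition:
Bags: B1 = {0, 2, 4}  B2 = {0, 2, 6}  B3 = {0, 2, 3}  B4 = {0, 2, 5}  B5 = {0, 1, 2}
Tree: B1–B2, B2–B3, B3–B4, B4–B5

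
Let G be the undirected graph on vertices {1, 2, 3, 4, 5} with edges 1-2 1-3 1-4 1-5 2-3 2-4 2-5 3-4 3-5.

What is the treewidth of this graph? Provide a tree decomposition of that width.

Each bag holds 4 vertices, so the decomposition has width 3, which upper-bounds the treewidth. On the other hand G contains the 4-clique {1, 2, 3, 4}. A clique must lie in a single bag of any decomposition, so no decomposition can have width below 3. Hence tw(G) = 3 exactly.

Treewidth 3.
One such decomposition:
Bags: B1 = {1, 2, 3, 4}  B2 = {1, 2, 3, 5}
Tree: B1–B2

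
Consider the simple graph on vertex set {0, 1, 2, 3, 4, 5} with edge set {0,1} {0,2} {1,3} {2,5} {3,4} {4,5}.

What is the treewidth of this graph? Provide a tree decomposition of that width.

Every bag has size at most 3, so the width is 3 − 1 = 2 and tw(G) ≤ 2. For the lower bound, G contains the cycle 3–4–5–2–0–1–3, so G is not a forest; only forests have treewidth ≤ 1, hence tw(G) ≥ 2. The upper and lower bounds meet at 2, so that is the treewidth.

Treewidth 2.
One optimal decomposition is:
Bags: B1 = {3, 4, 5}  B2 = {2, 3, 5}  B3 = {0, 2, 3}  B4 = {0, 1, 3}
Tree: B1–B2, B2–B3, B3–B4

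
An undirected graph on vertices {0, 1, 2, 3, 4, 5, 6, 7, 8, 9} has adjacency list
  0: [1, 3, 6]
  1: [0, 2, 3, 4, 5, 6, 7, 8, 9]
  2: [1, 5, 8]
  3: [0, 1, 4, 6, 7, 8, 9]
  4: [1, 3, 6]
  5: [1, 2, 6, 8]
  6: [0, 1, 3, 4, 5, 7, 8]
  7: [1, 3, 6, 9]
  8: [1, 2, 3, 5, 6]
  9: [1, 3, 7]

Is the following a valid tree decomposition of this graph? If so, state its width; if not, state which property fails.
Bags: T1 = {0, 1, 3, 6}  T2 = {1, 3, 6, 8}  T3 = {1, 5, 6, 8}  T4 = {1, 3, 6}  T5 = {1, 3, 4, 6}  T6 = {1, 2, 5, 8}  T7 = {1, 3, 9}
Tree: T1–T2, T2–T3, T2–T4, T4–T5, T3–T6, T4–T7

A tree decomposition must satisfy three properties: every vertex lies in some bag; for every edge, both endpoints lie together in some bag; and for every vertex, the bags containing it form a connected subtree. Here vertex 7 appears in no bag, so the decomposition is invalid.

No — vertex 7 appears in no bag.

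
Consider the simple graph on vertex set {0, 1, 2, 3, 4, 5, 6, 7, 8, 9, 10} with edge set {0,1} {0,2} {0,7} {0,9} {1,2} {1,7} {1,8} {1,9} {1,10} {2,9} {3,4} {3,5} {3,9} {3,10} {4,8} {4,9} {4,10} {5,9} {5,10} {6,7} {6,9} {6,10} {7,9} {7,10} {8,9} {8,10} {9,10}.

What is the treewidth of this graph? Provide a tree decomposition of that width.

Treewidth 3.
One such decomposition:
Bags: B1 = {1, 7, 9, 10}  B2 = {1, 8, 9, 10}  B3 = {0, 1, 7, 9}  B4 = {4, 8, 9, 10}  B5 = {3, 4, 9, 10}  B6 = {6, 7, 9, 10}  B7 = {0, 1, 2, 9}  B8 = {3, 5, 9, 10}
Tree: B1–B2, B1–B3, B2–B4, B4–B5, B1–B6, B3–B7, B5–B8

Every bag has size at most 4, so the width is 4 − 1 = 3 and tw(G) ≤ 3. On the other hand G contains the 4-clique {0, 1, 2, 9}. A clique must lie in a single bag of any decomposition, so no decomposition can have width below 3. Hence tw(G) = 3 exactly.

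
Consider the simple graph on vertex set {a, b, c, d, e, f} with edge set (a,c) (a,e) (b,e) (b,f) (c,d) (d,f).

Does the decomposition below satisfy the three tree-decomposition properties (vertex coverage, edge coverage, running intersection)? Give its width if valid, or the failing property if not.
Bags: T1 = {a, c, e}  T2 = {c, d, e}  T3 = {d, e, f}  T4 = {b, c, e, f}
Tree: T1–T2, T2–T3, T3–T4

A tree decomposition must satisfy three properties: every vertex lies in some bag; for every edge, both endpoints lie together in some bag; and for every vertex, the bags containing it form a connected subtree. Here bags containing vertex c are not connected in the tree, so the decomposition is invalid.

No — bags containing vertex c are not connected in the tree.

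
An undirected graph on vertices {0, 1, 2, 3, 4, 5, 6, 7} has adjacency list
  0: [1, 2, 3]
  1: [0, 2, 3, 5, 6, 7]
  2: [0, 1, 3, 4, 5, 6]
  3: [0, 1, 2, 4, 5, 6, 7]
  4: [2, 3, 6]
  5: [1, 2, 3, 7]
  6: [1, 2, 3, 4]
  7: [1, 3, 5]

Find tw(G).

A width-3 tree decomposition is:
Bags: B1 = {1, 3, 5, 7}  B2 = {1, 2, 3, 5}  B3 = {0, 1, 2, 3}  B4 = {1, 2, 3, 6}  B5 = {2, 3, 4, 6}
Tree: B1–B2, B2–B3, B2–B4, B4–B5
Each bag holds 4 vertices, so the decomposition has width 3, which upper-bounds the treewidth. For the lower bound, the 4 vertices {0, 1, 2, 3} are pairwise adjacent, and any tree decomposition puts a clique entirely inside one bag — forcing width ≥ 3. Therefore the treewidth is 3.

3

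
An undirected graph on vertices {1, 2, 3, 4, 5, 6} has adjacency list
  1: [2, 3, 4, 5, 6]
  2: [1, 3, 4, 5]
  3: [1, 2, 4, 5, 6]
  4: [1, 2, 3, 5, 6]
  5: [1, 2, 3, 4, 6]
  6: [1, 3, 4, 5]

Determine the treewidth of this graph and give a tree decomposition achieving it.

Treewidth 4.
Bags: B1 = {1, 2, 3, 4, 5}  B2 = {1, 3, 4, 5, 6}
Tree: B1–B2

Every bag has size at most 5, so the width is 5 − 1 = 4 and tw(G) ≤ 4. Conversely, {1, 2, 3, 4, 5} is a clique of size 5, and the vertices of any clique must share a bag in every tree decomposition; so some bag has ≥ 5 vertices and tw(G) ≥ 4. Hence tw(G) = 4 exactly.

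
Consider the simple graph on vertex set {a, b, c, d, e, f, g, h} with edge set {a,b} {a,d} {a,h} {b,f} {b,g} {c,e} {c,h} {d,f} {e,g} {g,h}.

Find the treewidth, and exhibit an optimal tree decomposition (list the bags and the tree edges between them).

Every bag has size at most 3, so the width is 3 − 1 = 2 and tw(G) ≤ 2. For the lower bound, G contains the cycle c–e–g–h–c, so G is not a forest; only forests have treewidth ≤ 1, hence tw(G) ≥ 2. The upper and lower bounds meet at 2, so that is the treewidth.

Treewidth 2.
Bags: B1 = {c, e, h}  B2 = {e, g, h}  B3 = {a, g, h}  B4 = {a, b, g}  B5 = {a, b, d}  B6 = {b, d, f}
Tree: B1–B2, B2–B3, B3–B4, B4–B5, B5–B6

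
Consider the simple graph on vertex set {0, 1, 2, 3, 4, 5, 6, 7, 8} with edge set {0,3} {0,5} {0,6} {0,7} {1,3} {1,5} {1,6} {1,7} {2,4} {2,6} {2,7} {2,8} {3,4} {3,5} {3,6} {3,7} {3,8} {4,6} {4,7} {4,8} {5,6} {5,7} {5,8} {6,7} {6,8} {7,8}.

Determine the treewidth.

A width-4 tree decomposition is:
Bags: B1 = {1, 3, 5, 6, 7}  B2 = {0, 3, 5, 6, 7}  B3 = {3, 5, 6, 7, 8}  B4 = {3, 4, 6, 7, 8}  B5 = {2, 4, 6, 7, 8}
Tree: B1–B2, B1–B3, B3–B4, B4–B5
Each bag holds 5 vertices, so the decomposition has width 4, which upper-bounds the treewidth. On the other hand G contains the 5-clique {2, 4, 6, 7, 8}. A clique must lie in a single bag of any decomposition, so no decomposition can have width below 4. Therefore the treewidth is 4.

4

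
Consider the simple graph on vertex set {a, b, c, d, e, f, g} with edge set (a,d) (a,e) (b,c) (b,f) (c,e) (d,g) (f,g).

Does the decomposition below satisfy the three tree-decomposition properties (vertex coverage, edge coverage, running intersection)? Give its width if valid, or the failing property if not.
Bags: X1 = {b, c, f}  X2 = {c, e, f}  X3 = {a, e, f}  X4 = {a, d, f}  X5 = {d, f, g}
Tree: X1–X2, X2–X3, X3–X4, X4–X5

Yes; width 2.

Vertex coverage: the bags together contain {a, b, c, d, e, f, g}, the full vertex set. Edge coverage: each edge of G has both endpoints in at least one bag. Running intersection: for every vertex, the bags containing it form a connected subtree. All three properties hold, so this is a valid tree decomposition of width max|bag| − 1 = 2, and hence tw(G) ≤ 2.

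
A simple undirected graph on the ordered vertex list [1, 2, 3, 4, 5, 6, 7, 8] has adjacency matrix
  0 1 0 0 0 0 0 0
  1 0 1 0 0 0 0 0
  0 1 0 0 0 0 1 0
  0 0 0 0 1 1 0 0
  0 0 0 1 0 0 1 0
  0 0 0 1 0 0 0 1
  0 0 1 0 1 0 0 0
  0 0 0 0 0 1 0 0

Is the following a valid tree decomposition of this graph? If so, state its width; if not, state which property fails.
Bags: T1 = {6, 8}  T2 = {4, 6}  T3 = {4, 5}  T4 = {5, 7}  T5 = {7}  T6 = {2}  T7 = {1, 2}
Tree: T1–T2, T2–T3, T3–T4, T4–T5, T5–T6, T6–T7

No — vertex 3 appears in no bag.

A tree decomposition must satisfy three properties: every vertex lies in some bag; for every edge, both endpoints lie together in some bag; and for every vertex, the bags containing it form a connected subtree. Here vertex 3 appears in no bag, so the decomposition is invalid.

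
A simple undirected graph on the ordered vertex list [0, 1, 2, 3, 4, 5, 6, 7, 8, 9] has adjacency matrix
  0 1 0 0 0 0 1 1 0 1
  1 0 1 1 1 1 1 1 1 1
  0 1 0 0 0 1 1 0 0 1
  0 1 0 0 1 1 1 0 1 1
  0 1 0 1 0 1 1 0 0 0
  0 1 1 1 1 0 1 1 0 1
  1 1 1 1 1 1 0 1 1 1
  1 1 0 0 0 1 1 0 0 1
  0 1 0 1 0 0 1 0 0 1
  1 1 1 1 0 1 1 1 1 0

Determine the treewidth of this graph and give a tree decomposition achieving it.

Every bag has size at most 5, so the width is 5 − 1 = 4 and tw(G) ≤ 4. For the lower bound, the 5 vertices {0, 1, 6, 7, 9} are pairwise adjacent, and any tree decomposition puts a clique entirely inside one bag — forcing width ≥ 4. Hence tw(G) = 4 exactly.

Treewidth 4.
One such decomposition:
Bags: B1 = {1, 3, 4, 5, 6}  B2 = {1, 3, 5, 6, 9}  B3 = {1, 5, 6, 7, 9}  B4 = {0, 1, 6, 7, 9}  B5 = {1, 2, 5, 6, 9}  B6 = {1, 3, 6, 8, 9}
Tree: B1–B2, B2–B3, B3–B4, B2–B5, B2–B6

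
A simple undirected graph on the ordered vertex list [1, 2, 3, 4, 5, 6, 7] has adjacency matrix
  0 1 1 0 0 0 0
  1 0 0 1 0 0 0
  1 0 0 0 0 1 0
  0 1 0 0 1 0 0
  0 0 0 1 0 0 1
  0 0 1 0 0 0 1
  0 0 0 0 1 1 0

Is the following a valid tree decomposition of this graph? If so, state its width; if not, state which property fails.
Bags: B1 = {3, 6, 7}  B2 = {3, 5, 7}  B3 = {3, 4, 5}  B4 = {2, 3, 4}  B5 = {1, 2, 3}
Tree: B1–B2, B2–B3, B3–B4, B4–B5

Yes; width 2.

Vertex coverage: the bags together contain {1, 2, 3, 4, 5, 6, 7}, the full vertex set. Edge coverage: each edge of G has both endpoints in at least one bag. Running intersection: for every vertex, the bags containing it form a connected subtree. All three properties hold, so this is a valid tree decomposition of width max|bag| − 1 = 2, and hence tw(G) ≤ 2.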